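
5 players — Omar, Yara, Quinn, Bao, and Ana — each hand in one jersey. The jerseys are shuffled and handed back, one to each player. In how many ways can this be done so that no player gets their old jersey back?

Let Aᵢ be the assignments in which player i gets their old jersey. We want the size of the complement of A₁∪…∪A_5.
By inclusion–exclusion this is Σ_{j=0}^{5} (−1)^j C(5,j)·(5−j)!.
Computing: 120 − 120 + 60 − 20 + 5 − 1 = 44.

44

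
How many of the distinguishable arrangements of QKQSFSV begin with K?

With the first slot taken by K, it remains to arrange the other 6 letters (QQSFSV).
Those 6 letters have Q appearing twice and S appearing twice, giving (6)!/(2!·2!) = 180.

180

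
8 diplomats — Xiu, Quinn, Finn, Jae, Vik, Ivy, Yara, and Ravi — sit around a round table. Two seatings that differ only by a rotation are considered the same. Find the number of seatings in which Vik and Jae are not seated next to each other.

3600

Without the restriction there are (7)! = 5040 seatings.
Seatings with Vik beside Jae: treat them as a block with 2 internal orders, giving 2 × (6)! = 1440.
Subtracting, 5040 − 1440 = 3600.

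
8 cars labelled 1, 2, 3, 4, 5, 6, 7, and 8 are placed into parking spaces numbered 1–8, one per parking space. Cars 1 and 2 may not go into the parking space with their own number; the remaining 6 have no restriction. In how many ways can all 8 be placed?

Let Aᵢ (for i ∈ {1, 2}) be the placements that put car i in its forbidden parking space. Any j of these fix j positions, leaving (8−j)! ways to fill the rest, and there are C(2,j) ways to pick which j.
By inclusion–exclusion, the number of valid placements is Σ_{j=0}^{2} (−1)^j C(2,j)·(8−j)!.
Computing: 40320 − 10080 + 720 = 30960.

30960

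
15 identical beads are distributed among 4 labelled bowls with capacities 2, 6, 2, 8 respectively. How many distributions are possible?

By stars and bars, unrestricted non-negative solutions to x_1+…+x_4 = 15 number C(15+3,3) = 816.
Subtract solutions that violate a single cap (substitute x_i' = x_i − (cap_i+1)): x_1 ≥ 3 gives C(15,3) = 455; x_2 ≥ 7 gives C(11,3) = 165; x_3 ≥ 3 gives C(15,3) = 455; x_4 ≥ 9 gives C(9,3) = 84. Together 1159.
Add back pairs where two caps are both exceeded: 56 + 220 + 20 + 56 + 0 + 20 = 372.
Subtract triples: 10 + 0 + 1 + 0 = 11.
By inclusion–exclusion the count is 816 − 1159 + 372 − 11 = 18.

18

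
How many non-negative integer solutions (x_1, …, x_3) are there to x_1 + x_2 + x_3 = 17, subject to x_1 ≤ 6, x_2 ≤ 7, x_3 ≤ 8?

15

By stars and bars, unrestricted non-negative solutions to x_1+…+x_3 = 17 number C(17+2,2) = 171.
Subtract solutions that violate a single cap (substitute x_i' = x_i − (cap_i+1)): x_1 ≥ 7 gives C(12,2) = 66; x_2 ≥ 8 gives C(11,2) = 55; x_3 ≥ 9 gives C(10,2) = 45. Together 166.
Add back pairs where two caps are both exceeded: 6 + 3 + 1 = 10.
By inclusion–exclusion the count is 171 − 166 + 10 = 15.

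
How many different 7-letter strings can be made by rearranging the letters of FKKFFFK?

Letter multiplicities in FKKFFFK: F×4, K×3.
Dividing 7! = 5040 by 4!·3! = 144 for the repeated letters gives 35.

35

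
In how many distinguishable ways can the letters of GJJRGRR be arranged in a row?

The 7 letters of GJJRGRR have repeats: G appearing twice, J appearing twice, and R appearing 3 times.
The number of distinct arrangements is 7!/(3!·2!·2!) = 5040/24 = 210.

210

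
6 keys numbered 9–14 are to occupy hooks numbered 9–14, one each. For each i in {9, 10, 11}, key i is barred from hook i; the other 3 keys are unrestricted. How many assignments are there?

426

Let Aᵢ (for i ∈ {9, 10, 11}) be the placements that put key i in its forbidden hook. Any j of these fix j positions, leaving (6−j)! ways to fill the rest, and there are C(3,j) ways to pick which j.
By inclusion–exclusion, the number of valid placements is Σ_{j=0}^{3} (−1)^j C(3,j)·(6−j)!.
Computing: 720 − 360 + 72 − 6 = 426.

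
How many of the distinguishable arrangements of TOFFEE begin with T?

Fix T in the first position and arrange the remaining 5 letters.
Those 5 letters have E appearing twice and F appearing twice, giving (5)!/(2!·2!) = 30.

30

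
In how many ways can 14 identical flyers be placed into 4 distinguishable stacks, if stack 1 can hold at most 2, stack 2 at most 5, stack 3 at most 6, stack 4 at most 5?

31

Ignoring the caps, the number of non-negative solutions to x_1+…+x_4 = 14 is C(17,3) = 680.
Subtract solutions that violate a single cap (substitute x_i' = x_i − (cap_i+1)): x_1 ≥ 3 gives C(14,3) = 364; x_2 ≥ 6 gives C(11,3) = 165; x_3 ≥ 7 gives C(10,3) = 120; x_4 ≥ 6 gives C(11,3) = 165. Together 814.
Add back pairs where two caps are both exceeded: 56 + 35 + 56 + 4 + 10 + 4 = 165.
By inclusion–exclusion the count is 680 − 814 + 165 = 31.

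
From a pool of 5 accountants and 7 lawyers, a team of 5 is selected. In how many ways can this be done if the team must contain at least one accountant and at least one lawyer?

With no constraint there are C(12,5) = 792 possible selections.
Selections missing a whole group: no accountants → C(7,5) = 21; no lawyers → C(5,5) = 1.
Both groups omitted at once is impossible, so 792 − 22 = 770.

770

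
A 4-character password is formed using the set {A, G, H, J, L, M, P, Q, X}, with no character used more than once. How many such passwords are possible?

Choose and order 4 of the 9 symbols: the first character has 9 options, the next 8, then 7, 6.
9 × 8 × 7 × 6 = 3024.

3024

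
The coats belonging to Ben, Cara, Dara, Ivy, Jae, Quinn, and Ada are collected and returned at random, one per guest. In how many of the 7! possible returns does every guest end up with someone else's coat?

1854

Count assignments avoiding every fixed point. For any j of the 7 guests fixed to their own coat, the other 7−j can be arranged in (7−j)! ways.
By inclusion–exclusion this is Σ_{j=0}^{7} (−1)^j C(7,j)·(7−j)!.
Computing: 5040 − 5040 + 2520 − 840 + 210 − 42 + 7 − 1 = 1854.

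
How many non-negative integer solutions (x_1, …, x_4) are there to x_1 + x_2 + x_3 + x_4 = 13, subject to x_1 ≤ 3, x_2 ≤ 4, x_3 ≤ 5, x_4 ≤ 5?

By stars and bars, unrestricted non-negative solutions to x_1+…+x_4 = 13 number C(13+3,3) = 560.
Subtract solutions that violate a single cap (substitute x_i' = x_i − (cap_i+1)): x_1 ≥ 4 gives C(12,3) = 220; x_2 ≥ 5 gives C(11,3) = 165; x_3 ≥ 6 gives C(10,3) = 120; x_4 ≥ 6 gives C(10,3) = 120. Together 625.
Add back pairs where two caps are both exceeded: 35 + 20 + 20 + 10 + 10 + 4 = 99.
By inclusion–exclusion the count is 560 − 625 + 99 = 34.

34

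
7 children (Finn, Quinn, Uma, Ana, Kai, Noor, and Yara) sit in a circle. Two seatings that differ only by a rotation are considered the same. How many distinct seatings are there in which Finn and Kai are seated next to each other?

Treat {Finn, Kai} as one unit (2 internal orders) and seat the resulting 6 units around the table: (5)! circular arrangements.
So 2 × (5)! = 2 × 120 = 240.

240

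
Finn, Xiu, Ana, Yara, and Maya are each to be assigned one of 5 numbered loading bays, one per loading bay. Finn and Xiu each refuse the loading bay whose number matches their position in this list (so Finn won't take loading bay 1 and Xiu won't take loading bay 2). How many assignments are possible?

Let Aᵢ (for i ∈ {1, 2}) be the placements that put person i in their forbidden loading bay. Any j of these fix j positions, leaving (5−j)! ways to fill the rest, and there are C(2,j) ways to pick which j.
By inclusion–exclusion, the number of valid placements is Σ_{j=0}^{2} (−1)^j C(2,j)·(5−j)!.
Computing: 120 − 48 + 6 = 78.

78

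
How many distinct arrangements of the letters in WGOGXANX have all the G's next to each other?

2520

Treat the 2 copies of G as a single block. The multiset to arrange is then {GG, A, N, O, W, X, X}, 7 items in all.
That gives (7)!/(2!) = 2520 arrangements.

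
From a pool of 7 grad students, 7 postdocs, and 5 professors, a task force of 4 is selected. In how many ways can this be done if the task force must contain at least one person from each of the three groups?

With no constraint there are C(19,4) = 3876 possible selections.
Subtract selections that omit an entire group: no grad students → C(12,4) = 495; no postdocs → C(12,4) = 495; no professors → C(14,4) = 1001.
Add back selections omitting two groups (i.e. drawn from a single group): C(7,4) + C(7,4) + C(5,4) = 75.
By inclusion–exclusion: 3876 − 1991 + 75 = 1960.

1960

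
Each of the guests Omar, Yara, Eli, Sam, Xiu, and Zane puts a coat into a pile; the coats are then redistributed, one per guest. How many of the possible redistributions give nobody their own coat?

Let Aᵢ be the assignments in which guest i gets their own coat. We want the size of the complement of A₁∪…∪A_6.
By inclusion–exclusion this is Σ_{j=0}^{6} (−1)^j C(6,j)·(6−j)!.
Computing: 720 − 720 + 360 − 120 + 30 − 6 + 1 = 265.

265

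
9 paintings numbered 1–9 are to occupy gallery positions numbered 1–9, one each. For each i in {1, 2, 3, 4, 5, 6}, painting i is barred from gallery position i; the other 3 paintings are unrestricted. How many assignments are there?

183822

Let Aᵢ (for 1 ≤ i ≤ 6) be the placements that put painting i in its forbidden gallery position. Any j of these fix j positions, leaving (9−j)! ways to fill the rest, and there are C(6,j) ways to pick which j.
By inclusion–exclusion, the number of valid placements is Σ_{j=0}^{6} (−1)^j C(6,j)·(9−j)!.
Computing: 362880 − 241920 + 75600 − 14400 + 1800 − 144 + 6 = 183822.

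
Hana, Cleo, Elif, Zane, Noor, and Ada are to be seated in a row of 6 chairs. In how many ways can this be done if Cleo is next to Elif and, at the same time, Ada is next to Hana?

Treat {Cleo,Elif} as one block (2 orders) and {Ada,Hana} as another (2 orders).
That leaves 4 units to arrange: 2 × 2 × 4! = 4 × 24 = 96.

96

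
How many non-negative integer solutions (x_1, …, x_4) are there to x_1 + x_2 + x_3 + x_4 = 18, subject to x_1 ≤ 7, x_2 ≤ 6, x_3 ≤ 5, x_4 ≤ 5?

56

Without the upper bounds there are C(21,3) = 1330 ways to split 18 among 4 variables.
Subtract solutions that violate a single cap (substitute x_i' = x_i − (cap_i+1)): x_1 ≥ 8 gives C(13,3) = 286; x_2 ≥ 7 gives C(14,3) = 364; x_3 ≥ 6 gives C(15,3) = 455; x_4 ≥ 6 gives C(15,3) = 455. Together 1560.
Add back pairs where two caps are both exceeded: 20 + 35 + 35 + 56 + 56 + 84 = 286.
By inclusion–exclusion the count is 1330 − 1560 + 286 = 56.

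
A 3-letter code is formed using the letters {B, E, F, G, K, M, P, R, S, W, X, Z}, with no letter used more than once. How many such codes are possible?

1320

This is a permutation of 3 out of 12: P(12,3) = 12!/9!.
That product is 12 × 11 × 10 = 1320.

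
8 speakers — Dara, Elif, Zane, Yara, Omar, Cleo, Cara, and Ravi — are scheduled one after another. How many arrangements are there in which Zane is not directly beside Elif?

30240

Of the 8! = 40320 arrangements, those with Zane and Elif adjacent number 2 × 7! = 10080 (treat the pair as a block with 2 internal orders).
Complementary counting: 40320 − 10080 = 30240.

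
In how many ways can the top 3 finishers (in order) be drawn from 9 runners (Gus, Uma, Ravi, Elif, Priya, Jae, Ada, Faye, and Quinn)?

There are 9 choices for 1st place, 8 for 2nd, and 7 for 3rd.
That gives 9 × 8 × 7 = 504.

504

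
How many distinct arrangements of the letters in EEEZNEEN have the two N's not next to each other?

126

Total arrangements of EEEZNEEN: 8!/(5!·2!) = 168.
If the two N's are adjacent, glue them into one block, leaving 7 items to arrange: (7)!/(5!) = 42 ways.
Hence 168 − 42 = 126.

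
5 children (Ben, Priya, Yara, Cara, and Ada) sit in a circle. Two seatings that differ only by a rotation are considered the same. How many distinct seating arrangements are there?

24

Seat Ben anywhere (absorbing the rotational symmetry), then permute the other 4: (4)! = 24.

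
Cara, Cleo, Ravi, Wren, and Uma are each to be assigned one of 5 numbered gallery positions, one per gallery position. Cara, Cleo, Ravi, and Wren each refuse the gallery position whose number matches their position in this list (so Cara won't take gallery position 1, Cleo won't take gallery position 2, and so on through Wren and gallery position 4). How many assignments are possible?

Let Aᵢ (for 1 ≤ i ≤ 4) be the placements that put person i in their forbidden gallery position. Any j of these fix j positions, leaving (5−j)! ways to fill the rest, and there are C(4,j) ways to pick which j.
By inclusion–exclusion, the number of valid placements is Σ_{j=0}^{4} (−1)^j C(4,j)·(5−j)!.
Computing: 120 − 96 + 36 − 8 + 1 = 53.

53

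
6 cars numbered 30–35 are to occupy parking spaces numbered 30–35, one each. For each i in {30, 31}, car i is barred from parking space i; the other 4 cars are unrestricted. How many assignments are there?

Let Aᵢ (for i ∈ {30, 31}) be the placements that put car i in its forbidden parking space. Any j of these fix j positions, leaving (6−j)! ways to fill the rest, and there are C(2,j) ways to pick which j.
By inclusion–exclusion, the number of valid placements is Σ_{j=0}^{2} (−1)^j C(2,j)·(6−j)!.
Computing: 720 − 240 + 24 = 504.

504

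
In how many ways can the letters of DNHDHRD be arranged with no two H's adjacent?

Total arrangements of DNHDHRD: 7!/(3!·2!) = 420.
If the two H's are adjacent, glue them into one block, leaving 6 items to arrange: (6)!/(3!) = 120 ways.
Subtracting, 420 − 120 = 300 arrangements keep the H's apart.

300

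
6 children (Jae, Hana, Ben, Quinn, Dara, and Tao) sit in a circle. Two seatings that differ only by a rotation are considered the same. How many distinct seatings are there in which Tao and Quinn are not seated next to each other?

72

Without the restriction there are (5)! = 120 seatings.
Seatings with Tao beside Quinn: treat them as a block with 2 internal orders, giving 2 × (4)! = 48.
Subtracting, 120 − 48 = 72.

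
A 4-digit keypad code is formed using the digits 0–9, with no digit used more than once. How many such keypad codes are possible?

This is a permutation of 4 out of 10: P(10,4) = 10!/6!.
10 × 9 × 8 × 7 = 5040.

5040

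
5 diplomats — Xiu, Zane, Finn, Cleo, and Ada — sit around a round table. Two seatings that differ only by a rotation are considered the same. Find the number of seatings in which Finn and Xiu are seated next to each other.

12

Treat {Finn, Xiu} as one unit (2 internal orders) and seat the resulting 4 units around the table: (3)! circular arrangements.
So 2 × (3)! = 2 × 6 = 12.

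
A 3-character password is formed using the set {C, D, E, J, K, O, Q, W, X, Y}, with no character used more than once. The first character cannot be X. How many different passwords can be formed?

648

The first character has 10−1 = 9 choices (anything except X).
The remaining 2 characters are filled from the other 9 symbols without repetition: 9 × 8 = 72.
Total: 9 × 72 = 648.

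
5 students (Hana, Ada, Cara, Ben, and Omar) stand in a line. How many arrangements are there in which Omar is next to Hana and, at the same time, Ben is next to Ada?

Treat {Omar,Hana} as one block (2 orders) and {Ben,Ada} as another (2 orders).
That leaves 3 units to arrange: 2 × 2 × 3! = 4 × 6 = 24.

24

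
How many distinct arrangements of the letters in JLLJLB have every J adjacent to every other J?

20

Treat the 2 copies of J as a single block. The multiset to arrange is then {JJ, B, L, L, L}, 5 items in all.
That gives (5)!/(3!) = 20 arrangements.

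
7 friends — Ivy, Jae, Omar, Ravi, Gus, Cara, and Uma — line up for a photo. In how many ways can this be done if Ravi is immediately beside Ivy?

Glue Ravi and Ivy into one block (2 internal orders), leaving 6 units to arrange in a row.
So the count is 2·(6)! = 1440.

1440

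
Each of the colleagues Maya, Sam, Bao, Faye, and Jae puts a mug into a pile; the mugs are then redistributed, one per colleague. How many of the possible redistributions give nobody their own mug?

Let Aᵢ be the assignments in which colleague i gets their own mug. We want the size of the complement of A₁∪…∪A_5.
By inclusion–exclusion this is Σ_{j=0}^{5} (−1)^j C(5,j)·(5−j)!.
Computing: 120 − 120 + 60 − 20 + 5 − 1 = 44.

44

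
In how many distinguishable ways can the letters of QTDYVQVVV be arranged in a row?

Letter multiplicities in QTDYVQVVV: D×1, Q×2, T×1, V×4, Y×1.
The number of distinct arrangements is 9!/(4!·2!) = 362880/48 = 7560.

7560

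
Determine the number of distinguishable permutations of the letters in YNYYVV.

YNYYVV has 6 letters with V appearing twice and Y appearing 3 times.
Dividing 6! = 720 by 3!·2! = 12 for the repeated letters gives 60.

60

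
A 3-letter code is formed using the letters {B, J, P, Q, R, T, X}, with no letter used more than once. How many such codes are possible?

210

This is a permutation of 3 out of 7: P(7,3) = 7!/4!.
7 × 6 × 5 = 210.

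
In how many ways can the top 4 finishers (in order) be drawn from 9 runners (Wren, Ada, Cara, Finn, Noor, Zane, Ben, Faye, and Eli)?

3024

There are 9 choices for 1st place, 8 for 2nd, and so on down to 6 for position 4.
That gives 9 × 8 × 7 × 6 = 3024.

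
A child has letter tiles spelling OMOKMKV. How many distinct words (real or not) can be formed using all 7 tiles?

The 7 letters of OMOKMKV have repeats: K appearing twice, M appearing twice, and O appearing twice.
Dividing 7! = 5040 by 2!·2!·2! = 8 for the repeated letters gives 630.

630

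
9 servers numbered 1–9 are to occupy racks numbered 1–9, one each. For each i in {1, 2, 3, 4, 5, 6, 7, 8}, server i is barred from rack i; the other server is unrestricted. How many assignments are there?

148329

Let Aᵢ (for 1 ≤ i ≤ 8) be the placements that put server i in its forbidden rack. Any j of these fix j positions, leaving (9−j)! ways to fill the rest, and there are C(8,j) ways to pick which j.
By inclusion–exclusion, the number of valid placements is Σ_{j=0}^{8} (−1)^j C(8,j)·(9−j)!.
Computing: 362880 − 322560 + 141120 − 40320 + 8400 − 1344 + 168 − 16 + 1 = 148329.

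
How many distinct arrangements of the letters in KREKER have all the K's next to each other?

30

Treat the 2 copies of K as a single block. The multiset to arrange is then {KK, E, E, R, R}, 5 items in all.
That gives (5)!/(2!·2!) = 30 arrangements.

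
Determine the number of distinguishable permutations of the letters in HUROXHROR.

15120

HUROXHROR has 9 letters with H appearing twice, O appearing twice, and R appearing 3 times.
The number of distinct arrangements is 9!/(3!·2!·2!) = 362880/24 = 15120.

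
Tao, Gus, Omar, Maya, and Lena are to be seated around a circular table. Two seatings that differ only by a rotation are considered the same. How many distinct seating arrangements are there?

24

Fix one person's seat to break rotational symmetry; the remaining 4 people can be arranged in (4)! = 24 ways.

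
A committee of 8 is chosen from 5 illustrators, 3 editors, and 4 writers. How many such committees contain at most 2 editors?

369

Split by how many editors are chosen (0 through 2).
Sum: C(3,0)·C(9,8) + C(3,1)·C(9,7) + C(3,2)·C(9,6) = 9 + 108 + 252 = 369.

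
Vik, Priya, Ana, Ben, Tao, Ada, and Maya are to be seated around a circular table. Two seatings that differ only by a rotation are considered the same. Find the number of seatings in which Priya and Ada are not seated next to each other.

All circular seatings of 7 people number (6)! = 720.
Those with Priya next to Ada: fuse the pair into one unit and seat 6 units around a circle — 2·(5)! = 240.
Subtracting, 720 − 240 = 480.

480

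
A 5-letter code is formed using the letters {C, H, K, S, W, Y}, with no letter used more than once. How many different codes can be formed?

720

This is a permutation of 5 out of 6: P(6,5) = 6!/1!.
6 × 5 × 4 × 3 × 2 = 720.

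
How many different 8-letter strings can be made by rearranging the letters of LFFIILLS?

LFFIILLS has 8 letters with F appearing twice, I appearing twice, and L appearing 3 times.
The number of distinct arrangements is 8!/(3!·2!·2!) = 40320/24 = 1680.

1680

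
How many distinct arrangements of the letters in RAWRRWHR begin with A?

105

Fix A in the first position and arrange the remaining 7 letters.
Those 7 letters have R appearing 4 times and W appearing twice, giving (7)!/(4!·2!) = 105.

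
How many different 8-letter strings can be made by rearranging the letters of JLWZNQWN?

10080

JLWZNQWN has 8 letters with N appearing twice and W appearing twice.
Dividing 8! = 40320 by 2!·2! = 4 for the repeated letters gives 10080.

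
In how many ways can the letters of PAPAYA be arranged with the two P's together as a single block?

20

Treat the 2 copies of P as a single block. The multiset to arrange is then {PP, A, A, A, Y}, 5 items in all.
That gives (5)!/(3!) = 20 arrangements.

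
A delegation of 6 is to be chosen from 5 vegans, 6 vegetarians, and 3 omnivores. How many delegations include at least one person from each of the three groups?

Total 6-person selections from all 14: C(14,6) = 3003.
Subtract selections that omit an entire group: no vegans → C(9,6) = 84; no vegetarians → C(8,6) = 28; no omnivores → C(11,6) = 462.
Add back selections omitting two groups (i.e. drawn from a single group): C(5,6) + C(6,6) + C(3,6) = 1.
By inclusion–exclusion: 3003 − 574 + 1 = 2430.

2430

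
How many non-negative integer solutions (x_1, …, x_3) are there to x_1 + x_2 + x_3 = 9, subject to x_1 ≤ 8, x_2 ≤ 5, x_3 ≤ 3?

Ignoring the caps, the number of non-negative solutions to x_1+…+x_3 = 9 is C(11,2) = 55.
Subtract solutions that violate a single cap (substitute x_i' = x_i − (cap_i+1)): x_1 ≥ 9 gives C(2,2) = 1; x_2 ≥ 6 gives C(5,2) = 10; x_3 ≥ 4 gives C(7,2) = 21. Together 32.
No two caps can be exceeded simultaneously, so the pair terms are all 0.
By inclusion–exclusion the count is 55 − 32 + 0 = 23.

23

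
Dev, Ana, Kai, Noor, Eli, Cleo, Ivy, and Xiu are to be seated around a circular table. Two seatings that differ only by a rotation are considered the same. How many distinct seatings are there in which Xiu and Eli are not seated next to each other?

All circular seatings of 8 people number (7)! = 5040.
Those with Xiu next to Eli: fuse the pair into one unit and seat 7 units around a circle — 2·(6)! = 1440.
Subtracting, 5040 − 1440 = 3600.

3600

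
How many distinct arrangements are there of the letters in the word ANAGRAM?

840

Letter multiplicities in ANAGRAM: A×3, G×1, M×1, N×1, R×1.
So there are 7! / (3!) = 840 distinguishable arrangements.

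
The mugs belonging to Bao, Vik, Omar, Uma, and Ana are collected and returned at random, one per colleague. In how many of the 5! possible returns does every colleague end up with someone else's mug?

Count assignments avoiding every fixed point. For any j of the 5 colleagues fixed to their own mug, the other 5−j can be arranged in (5−j)! ways.
By inclusion–exclusion this is Σ_{j=0}^{5} (−1)^j C(5,j)·(5−j)!.
Computing: 120 − 120 + 60 − 20 + 5 − 1 = 44.

44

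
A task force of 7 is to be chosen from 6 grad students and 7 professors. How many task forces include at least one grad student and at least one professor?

Total 7-person selections from all 13: C(13,7) = 1716.
Subtract selections that omit an entire group: no grad students → C(7,7) = 1; no professors → C(6,7) = 0.
Both groups omitted at once is impossible, so 1716 − 1 = 1715.

1715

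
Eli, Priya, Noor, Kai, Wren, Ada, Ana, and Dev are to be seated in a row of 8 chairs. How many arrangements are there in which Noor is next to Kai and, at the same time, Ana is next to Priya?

2880

Treat {Noor,Kai} as one block (2 orders) and {Ana,Priya} as another (2 orders).
That leaves 6 units to arrange: 2 × 2 × 6! = 4 × 720 = 2880.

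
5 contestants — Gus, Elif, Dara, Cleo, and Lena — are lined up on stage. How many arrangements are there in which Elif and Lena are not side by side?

72

There are 5! = 120 arrangements in all. If Elif and Lena are adjacent, merging them into one block gives 2·(4)! = 48 arrangements.
Complementary counting: 120 − 48 = 72.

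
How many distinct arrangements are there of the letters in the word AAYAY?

10

The 5 letters of AAYAY have repeats: A appearing 3 times and Y appearing twice.
So there are 5! / (3!·2!) = 10 distinguishable arrangements.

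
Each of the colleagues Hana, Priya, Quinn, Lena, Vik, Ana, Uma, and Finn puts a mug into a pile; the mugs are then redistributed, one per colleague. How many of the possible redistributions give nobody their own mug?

14833

Count assignments avoiding every fixed point. For any j of the 8 colleagues fixed to their own mug, the other 8−j can be arranged in (8−j)! ways.
By inclusion–exclusion this is Σ_{j=0}^{8} (−1)^j C(8,j)·(8−j)!.
Computing: 40320 − 40320 + 20160 − 6720 + 1680 − 336 + 56 − 8 + 1 = 14833.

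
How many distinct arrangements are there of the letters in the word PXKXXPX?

105

Letter multiplicities in PXKXXPX: K×1, P×2, X×4.
So there are 7! / (4!·2!) = 105 distinguishable arrangements.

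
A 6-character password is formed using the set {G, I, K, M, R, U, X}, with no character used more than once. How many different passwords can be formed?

5040

With no repetition, fill the 6 characters in order: 7 choices, then 6, down to 2.
That product is 7 × 6 × 5 × 4 × 3 × 2 = 5040.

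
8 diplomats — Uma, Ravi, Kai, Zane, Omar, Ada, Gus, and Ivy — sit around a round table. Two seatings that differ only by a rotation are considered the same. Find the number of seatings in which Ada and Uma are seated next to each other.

1440

Glue Ada and Uma into a block (2 internal orders). Seating 7 units around a circle gives (6)! arrangements.
So 2 × (6)! = 2 × 720 = 1440.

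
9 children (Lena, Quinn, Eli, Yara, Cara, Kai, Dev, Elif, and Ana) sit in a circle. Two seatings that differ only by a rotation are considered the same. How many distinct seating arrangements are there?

Fix one person's seat to break rotational symmetry; the remaining 8 people can be arranged in (8)! = 40320 ways.

40320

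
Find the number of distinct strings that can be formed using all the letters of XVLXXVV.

140

The 7 letters of XVLXXVV have repeats: V appearing 3 times and X appearing 3 times.
So there are 7! / (3!·3!) = 140 distinguishable arrangements.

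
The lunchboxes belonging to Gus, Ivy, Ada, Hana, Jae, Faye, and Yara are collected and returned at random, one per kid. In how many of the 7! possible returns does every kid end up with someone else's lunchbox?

1854

Count assignments avoiding every fixed point. For any j of the 7 kids fixed to their own lunchbox, the other 7−j can be arranged in (7−j)! ways.
By inclusion–exclusion this is Σ_{j=0}^{7} (−1)^j C(7,j)·(7−j)!.
Computing: 5040 − 5040 + 2520 − 840 + 210 − 42 + 7 − 1 = 1854.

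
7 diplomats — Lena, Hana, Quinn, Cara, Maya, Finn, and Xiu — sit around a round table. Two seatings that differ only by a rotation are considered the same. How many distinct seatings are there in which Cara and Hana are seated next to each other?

Glue Cara and Hana into a block (2 internal orders). Seating 6 units around a circle gives (5)! arrangements.
So 2 × (5)! = 2 × 120 = 240.

240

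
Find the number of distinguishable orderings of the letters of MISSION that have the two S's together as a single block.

360

Treat the 2 copies of S as a single block. The multiset to arrange is then {SS, I, I, M, N, O}, 6 items in all.
That gives (6)!/(2!) = 360 arrangements.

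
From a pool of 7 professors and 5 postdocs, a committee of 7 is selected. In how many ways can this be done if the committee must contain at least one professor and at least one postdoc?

Total 7-person selections from all 12: C(12,7) = 792.
Subtract selections that omit an entire group: no professors → C(5,7) = 0; no postdocs → C(7,7) = 1.
Both groups omitted at once is impossible, so 792 − 1 = 791.

791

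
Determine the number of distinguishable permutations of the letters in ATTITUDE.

ATTITUDE has 8 letters with T appearing 3 times.
The number of distinct arrangements is 8!/(3!) = 40320/6 = 6720.

6720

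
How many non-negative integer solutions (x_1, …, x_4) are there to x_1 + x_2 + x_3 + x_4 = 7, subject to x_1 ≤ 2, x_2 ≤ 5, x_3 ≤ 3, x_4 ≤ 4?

Ignoring the caps, the number of non-negative solutions to x_1+…+x_4 = 7 is C(10,3) = 120.
Subtract solutions that violate a single cap (substitute x_i' = x_i − (cap_i+1)): x_1 ≥ 3 gives C(7,3) = 35; x_2 ≥ 6 gives C(4,3) = 4; x_3 ≥ 4 gives C(6,3) = 20; x_4 ≥ 5 gives C(5,3) = 10. Together 69.
Add back pairs where two caps are both exceeded: 0 + 1 + 0 + 0 + 0 + 0 = 1.
By inclusion–exclusion the count is 120 − 69 + 1 = 52.

52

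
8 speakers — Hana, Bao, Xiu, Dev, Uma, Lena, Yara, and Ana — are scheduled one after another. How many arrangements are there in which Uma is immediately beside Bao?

10080

Treat {Uma, Bao} as a single unit. There are 7 units to order, and the pair itself can be ordered 2 ways.
So the count is 2·(7)! = 10080.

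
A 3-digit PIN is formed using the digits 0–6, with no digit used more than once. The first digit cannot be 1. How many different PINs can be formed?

The first digit has 7−1 = 6 choices (anything except 1).
The remaining 2 digits are filled from the other 6 symbols without repetition: 6 × 5 = 30.
Total: 6 × 30 = 180.

180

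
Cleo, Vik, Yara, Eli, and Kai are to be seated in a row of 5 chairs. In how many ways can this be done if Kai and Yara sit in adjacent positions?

48

Treat {Kai, Yara} as a single unit. There are 4 units to order, and the pair itself can be ordered 2 ways.
So the count is 2·(4)! = 48.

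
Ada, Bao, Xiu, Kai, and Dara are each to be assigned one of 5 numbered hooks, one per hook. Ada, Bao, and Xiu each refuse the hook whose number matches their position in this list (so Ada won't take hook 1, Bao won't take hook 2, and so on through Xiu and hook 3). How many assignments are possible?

Let Aᵢ (for i ∈ {1, 2, 3}) be the placements that put person i in their forbidden hook. Any j of these fix j positions, leaving (5−j)! ways to fill the rest, and there are C(3,j) ways to pick which j.
By inclusion–exclusion, the number of valid placements is Σ_{j=0}^{3} (−1)^j C(3,j)·(5−j)!.
Computing: 120 − 72 + 18 − 2 = 64.

64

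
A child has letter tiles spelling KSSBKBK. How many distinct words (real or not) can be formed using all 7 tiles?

Letter multiplicities in KSSBKBK: B×2, K×3, S×2.
So there are 7! / (3!·2!·2!) = 210 distinguishable arrangements.

210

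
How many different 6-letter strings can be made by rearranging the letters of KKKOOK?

15

Letter multiplicities in KKKOOK: K×4, O×2.
Dividing 6! = 720 by 4!·2! = 48 for the repeated letters gives 15.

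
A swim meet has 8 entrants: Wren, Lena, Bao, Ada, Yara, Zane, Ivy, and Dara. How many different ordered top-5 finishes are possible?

6720

This is an ordered selection of 5 from 8: P(8,5).
That gives 8 × 7 × 6 × 5 × 4 = 6720.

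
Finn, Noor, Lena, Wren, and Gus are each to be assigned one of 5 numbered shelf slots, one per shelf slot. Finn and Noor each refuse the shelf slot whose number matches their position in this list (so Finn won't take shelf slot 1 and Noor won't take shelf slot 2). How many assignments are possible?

78

Let Aᵢ (for i ∈ {1, 2}) be the placements that put person i in their forbidden shelf slot. Any j of these fix j positions, leaving (5−j)! ways to fill the rest, and there are C(2,j) ways to pick which j.
By inclusion–exclusion, the number of valid placements is Σ_{j=0}^{2} (−1)^j C(2,j)·(5−j)!.
Computing: 120 − 48 + 6 = 78.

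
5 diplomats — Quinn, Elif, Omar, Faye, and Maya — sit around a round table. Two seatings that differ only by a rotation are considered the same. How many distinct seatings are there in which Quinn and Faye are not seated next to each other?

All circular seatings of 5 people number (4)! = 24.
Seatings with Quinn beside Faye: treat them as a block with 2 internal orders, giving 2 × (3)! = 12.
Subtracting, 24 − 12 = 12.

12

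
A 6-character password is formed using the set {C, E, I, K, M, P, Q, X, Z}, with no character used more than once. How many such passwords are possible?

60480

With no repetition, fill the 6 characters in order: 9 choices, then 8, down to 4.
That product is 9 × 8 × 7 × 6 × 5 × 4 = 60480.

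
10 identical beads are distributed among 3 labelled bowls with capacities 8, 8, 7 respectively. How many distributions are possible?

By stars and bars, unrestricted non-negative solutions to x_1+…+x_3 = 10 number C(10+2,2) = 66.
Subtract solutions that violate a single cap (substitute x_i' = x_i − (cap_i+1)): x_1 ≥ 9 gives C(3,2) = 3; x_2 ≥ 9 gives C(3,2) = 3; x_3 ≥ 8 gives C(4,2) = 6. Together 12.
No two caps can be exceeded simultaneously, so the pair terms are all 0.
By inclusion–exclusion the count is 66 − 12 + 0 = 54.

54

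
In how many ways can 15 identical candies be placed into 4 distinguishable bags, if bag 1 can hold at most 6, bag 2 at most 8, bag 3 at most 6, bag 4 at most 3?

Ignoring the caps, the number of non-negative solutions to x_1+…+x_4 = 15 is C(18,3) = 816.
Subtract solutions that violate a single cap (substitute x_i' = x_i − (cap_i+1)): x_1 ≥ 7 gives C(11,3) = 165; x_2 ≥ 9 gives C(9,3) = 84; x_3 ≥ 7 gives C(11,3) = 165; x_4 ≥ 4 gives C(14,3) = 364. Together 778.
Add back pairs where two caps are both exceeded: 0 + 4 + 35 + 0 + 10 + 35 = 84.
By inclusion–exclusion the count is 816 − 778 + 84 = 122.

122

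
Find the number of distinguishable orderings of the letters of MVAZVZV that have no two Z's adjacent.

300

Total arrangements of MVAZVZV: 7!/(3!·2!) = 420.
Arrangements with the Z's together: treat ZZ as one letter, giving (6)!/(3!) = 120.
Hence 420 − 120 = 300.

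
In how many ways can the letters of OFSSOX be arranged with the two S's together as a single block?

60

Treat the 2 copies of S as a single block. The multiset to arrange is then {SS, F, O, O, X}, 5 items in all.
That gives (5)!/(2!) = 60 arrangements.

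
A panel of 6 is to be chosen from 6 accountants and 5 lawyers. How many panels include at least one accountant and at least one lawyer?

With no constraint there are C(11,6) = 462 possible selections.
Selections missing a whole group: no accountants → C(5,6) = 0; no lawyers → C(6,6) = 1.
Both groups omitted at once is impossible, so 462 − 1 = 461.

461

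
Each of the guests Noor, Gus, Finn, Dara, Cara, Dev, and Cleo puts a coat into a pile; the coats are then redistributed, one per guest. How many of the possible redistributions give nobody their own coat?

This is the derangement count D_7: permutations of 7 items with no fixed point.
By inclusion–exclusion this is Σ_{j=0}^{7} (−1)^j C(7,j)·(7−j)!.
Computing: 5040 − 5040 + 2520 − 840 + 210 − 42 + 7 − 1 = 1854.

1854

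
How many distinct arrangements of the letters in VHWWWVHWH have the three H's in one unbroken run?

Treat the 3 copies of H as a single block. The multiset to arrange is then {HHH, V, V, W, W, W, W}, 7 items in all.
That gives (7)!/(4!·2!) = 105 arrangements.

105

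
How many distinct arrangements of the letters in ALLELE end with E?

Fix E in the last position and arrange the remaining 5 letters.
Those 5 letters have L appearing 3 times, giving (5)!/(3!) = 20.

20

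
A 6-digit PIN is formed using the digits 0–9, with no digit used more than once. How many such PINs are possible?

151200

With no repetition, fill the 6 digits in order: 10 choices, then 9, down to 5.
That product is 10 × 9 × 8 × 7 × 6 × 5 = 151200.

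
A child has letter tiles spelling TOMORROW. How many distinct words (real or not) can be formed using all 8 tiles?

Letter multiplicities in TOMORROW: M×1, O×3, R×2, T×1, W×1.
Dividing 8! = 40320 by 3!·2! = 12 for the repeated letters gives 3360.

3360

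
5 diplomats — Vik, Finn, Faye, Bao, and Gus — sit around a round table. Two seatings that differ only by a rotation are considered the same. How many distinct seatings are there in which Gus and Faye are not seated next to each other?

12

All circular seatings of 5 people number (4)! = 24.
Seatings with Gus beside Faye: treat them as a block with 2 internal orders, giving 2 × (3)! = 12.
Subtracting, 24 − 12 = 12.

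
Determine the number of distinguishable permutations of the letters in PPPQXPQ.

PPPQXPQ has 7 letters with P appearing 4 times and Q appearing twice.
Dividing 7! = 5040 by 4!·2! = 48 for the repeated letters gives 105.

105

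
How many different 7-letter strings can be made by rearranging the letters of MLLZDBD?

1260

MLLZDBD has 7 letters with D appearing twice and L appearing twice.
So there are 7! / (2!·2!) = 1260 distinguishable arrangements.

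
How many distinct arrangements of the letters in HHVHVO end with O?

10

Fix O in the last position and arrange the remaining 5 letters.
Those 5 letters have H appearing 3 times and V appearing twice, giving (5)!/(3!·2!) = 10.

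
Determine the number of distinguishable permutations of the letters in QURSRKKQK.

15120

The 9 letters of QURSRKKQK have repeats: K appearing 3 times, Q appearing twice, and R appearing twice.
The number of distinct arrangements is 9!/(3!·2!·2!) = 362880/24 = 15120.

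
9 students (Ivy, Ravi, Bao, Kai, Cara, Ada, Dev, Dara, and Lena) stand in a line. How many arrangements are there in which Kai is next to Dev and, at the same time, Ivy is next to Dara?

20160

Treat {Kai,Dev} as one block (2 orders) and {Ivy,Dara} as another (2 orders).
That leaves 7 units to arrange: 2 × 2 × 7! = 4 × 5040 = 20160.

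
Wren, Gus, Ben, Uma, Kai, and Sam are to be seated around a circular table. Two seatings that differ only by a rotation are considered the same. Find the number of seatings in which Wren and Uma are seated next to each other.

48

Glue Wren and Uma into a block (2 internal orders). Seating 5 units around a circle gives (4)! arrangements.
So 2 × (4)! = 2 × 24 = 48.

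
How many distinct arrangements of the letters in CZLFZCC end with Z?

120

With the last slot taken by Z, it remains to arrange the other 6 letters (CLFZCC).
Those 6 letters have C appearing 3 times, giving (6)!/(3!) = 120.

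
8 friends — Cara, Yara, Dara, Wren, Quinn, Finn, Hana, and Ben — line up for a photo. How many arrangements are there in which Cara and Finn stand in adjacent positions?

Place the 6 others and the Cara-Finn pair as 7 objects in a line; the pair has 2 internal arrangements.
So the count is 2·(7)! = 10080.

10080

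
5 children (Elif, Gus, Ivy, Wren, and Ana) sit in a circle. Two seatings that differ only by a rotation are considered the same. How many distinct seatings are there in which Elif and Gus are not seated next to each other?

12

All circular seatings of 5 people number (4)! = 24.
Those with Elif next to Gus: fuse the pair into one unit and seat 4 units around a circle — 2·(3)! = 12.
Subtracting, 24 − 12 = 12.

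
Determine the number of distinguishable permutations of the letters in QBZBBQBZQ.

1260

Letter multiplicities in QBZBBQBZQ: B×4, Q×3, Z×2.
Dividing 9! = 362880 by 4!·3!·2! = 288 for the repeated letters gives 1260.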